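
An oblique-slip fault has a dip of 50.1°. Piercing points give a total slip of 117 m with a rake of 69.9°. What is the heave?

dip-slip = net slip × sin(rake) = 117 m × sin(69.9°) = 109.9 m
heave = dip-slip × cos(dip) = 109.9 × cos(50.1°) = 70.5 m

70.5 m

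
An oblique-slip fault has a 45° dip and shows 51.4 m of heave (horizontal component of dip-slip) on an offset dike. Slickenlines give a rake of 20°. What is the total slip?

dip-slip = heave / cos(dip) = 51.4 / cos(45°) = 72.69 m
net slip = dip-slip / sin(rake) = 72.69 / sin(20°) = 213 m

213 m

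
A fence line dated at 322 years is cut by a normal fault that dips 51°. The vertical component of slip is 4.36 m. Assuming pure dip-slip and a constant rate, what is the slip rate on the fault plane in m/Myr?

17400 m/Myr

dip-slip = throw / sin(dip) = 4.36 m / sin(51°) = 5.610 m
rate = 5.610 m / 322 years = 0.0174 m/yr = 17400 m/Myr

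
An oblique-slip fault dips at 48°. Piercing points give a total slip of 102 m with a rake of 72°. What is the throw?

72.1 m

dip-slip = net slip × sin(rake) = 102 m × sin(72°) = 97.01 m
throw = dip-slip × sin(dip) = 97.01 × sin(48°) = 72.1 m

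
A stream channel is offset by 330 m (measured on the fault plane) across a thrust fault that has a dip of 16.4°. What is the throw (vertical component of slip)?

93.2 m

throw = dip-slip × sin(dip) = 330 m × sin(16.4°) = 93.2 m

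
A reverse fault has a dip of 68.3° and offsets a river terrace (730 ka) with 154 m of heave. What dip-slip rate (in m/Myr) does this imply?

dip-slip = heave / cos(dip) = 154 m / cos(68.3°) = 416.5 m
rate = 416.5 m / 730 ka = 0.000571 m/yr = 571 m/Myr

571 m/Myr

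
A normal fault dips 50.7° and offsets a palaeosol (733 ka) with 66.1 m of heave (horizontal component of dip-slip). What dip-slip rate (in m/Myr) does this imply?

142 m/Myr

dip-slip = heave / cos(dip) = 66.1 m / cos(50.7°) = 104.4 m
rate = 104.4 m / 733 ka = 0.000142 m/yr = 142 m/Myr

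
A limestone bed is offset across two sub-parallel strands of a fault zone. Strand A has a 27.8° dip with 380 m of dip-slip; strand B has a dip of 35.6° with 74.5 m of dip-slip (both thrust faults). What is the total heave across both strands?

397 m

heave_A = 380 × cos(27.8°) = 336.1 m
heave_B = 74.5 × cos(35.6°) = 60.58 m
total = 336.1 + 60.58 = 397 m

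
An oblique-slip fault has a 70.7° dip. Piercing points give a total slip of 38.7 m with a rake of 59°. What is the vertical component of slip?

31.3 m

dip-slip = net slip × sin(rake) = 38.7 m × sin(59°) = 33.17 m
throw = dip-slip × sin(dip) = 33.17 × sin(70.7°) = 31.3 m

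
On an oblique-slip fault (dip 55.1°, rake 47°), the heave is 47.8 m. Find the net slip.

114 m

dip-slip = heave / cos(dip) = 47.8 / cos(55.1°) = 83.55 m
net slip = dip-slip / sin(rake) = 83.55 / sin(47°) = 114 m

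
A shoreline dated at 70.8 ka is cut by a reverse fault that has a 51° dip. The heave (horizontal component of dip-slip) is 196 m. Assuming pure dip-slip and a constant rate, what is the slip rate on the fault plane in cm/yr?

0.440 cm/yr

dip-slip = heave / cos(dip) = 196 m / cos(51°) = 311.4 m
rate = 311.4 m / 70.8 ka = 0.00440 m/yr = 0.440 cm/yr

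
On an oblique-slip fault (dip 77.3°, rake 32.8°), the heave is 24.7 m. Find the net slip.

207 m

dip-slip = heave / cos(dip) = 24.7 / cos(77.3°) = 112.4 m
net slip = dip-slip / sin(rake) = 112.4 / sin(32.8°) = 207 m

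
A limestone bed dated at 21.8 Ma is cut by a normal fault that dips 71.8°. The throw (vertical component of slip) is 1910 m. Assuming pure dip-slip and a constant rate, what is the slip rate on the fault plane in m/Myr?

dip-slip = throw / sin(dip) = 1910 m / sin(71.8°) = 2011 m
rate = 2011 m / 21.8 Ma = 0.0000922 m/yr = 92.2 m/Myr

92.2 m/Myr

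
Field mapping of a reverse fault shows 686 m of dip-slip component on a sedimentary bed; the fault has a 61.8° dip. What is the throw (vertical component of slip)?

throw = dip-slip × sin(dip) = 686 m × sin(61.8°) = 605 m

605 m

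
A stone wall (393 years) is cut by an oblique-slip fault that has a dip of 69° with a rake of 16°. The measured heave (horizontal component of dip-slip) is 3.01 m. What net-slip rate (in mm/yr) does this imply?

dip-slip = heave / cos(dip) = 3.01 / cos(69°) = 8.399 m
net slip = dip-slip / sin(rake) = 8.399 / sin(16°) = 30.47 m
rate = 30.47 m / 393 years = 0.0775 m/yr = 77.5 mm/yr

77.5 mm/yr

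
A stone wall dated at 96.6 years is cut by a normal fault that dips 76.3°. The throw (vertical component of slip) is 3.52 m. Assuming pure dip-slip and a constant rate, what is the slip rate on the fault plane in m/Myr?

37500 m/Myr

dip-slip = throw / sin(dip) = 3.52 m / sin(76.3°) = 3.623 m
rate = 3.623 m / 96.6 years = 0.0375 m/yr = 37500 m/Myr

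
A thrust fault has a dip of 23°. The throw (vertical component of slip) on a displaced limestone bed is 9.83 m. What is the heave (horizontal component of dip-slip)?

heave = throw / tan(dip) = 9.83 / tan(23°) = 23.2 m

23.2 m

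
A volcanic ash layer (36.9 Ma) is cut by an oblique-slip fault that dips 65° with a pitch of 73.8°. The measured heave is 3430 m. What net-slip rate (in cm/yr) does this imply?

0.0229 cm/yr

dip-slip = heave / cos(dip) = 3430 / cos(65°) = 8116 m
net slip = dip-slip / sin(rake) = 8116 / sin(73.8°) = 8452 m
rate = 8452 m / 36.9 Ma = 0.000229 m/yr = 0.0229 cm/yr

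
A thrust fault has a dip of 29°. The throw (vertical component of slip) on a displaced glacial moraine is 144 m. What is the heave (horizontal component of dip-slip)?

heave = throw / tan(dip) = 144 / tan(29°) = 260 m

260 m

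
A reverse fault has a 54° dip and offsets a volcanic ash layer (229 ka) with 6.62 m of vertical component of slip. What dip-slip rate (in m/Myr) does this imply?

dip-slip = throw / sin(dip) = 6.62 m / sin(54°) = 8.183 m
rate = 8.183 m / 229 ka = 0.0000357 m/yr = 35.7 m/Myr

35.7 m/Myr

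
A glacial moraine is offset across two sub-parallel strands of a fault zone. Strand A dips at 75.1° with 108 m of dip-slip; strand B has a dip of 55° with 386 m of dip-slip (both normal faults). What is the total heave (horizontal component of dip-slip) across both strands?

heave_A = 108 × cos(75.1°) = 27.77 m
heave_B = 386 × cos(55°) = 221.4 m
total = 27.77 + 221.4 = 249 m

249 m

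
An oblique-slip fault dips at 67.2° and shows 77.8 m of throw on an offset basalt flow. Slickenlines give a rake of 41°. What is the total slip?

dip-slip = throw / sin(dip) = 77.8 / sin(67.2°) = 84.39 m
net slip = dip-slip / sin(rake) = 84.39 / sin(41°) = 129 m

129 m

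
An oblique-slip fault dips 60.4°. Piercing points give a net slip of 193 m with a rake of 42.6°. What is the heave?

64.5 m

dip-slip = net slip × sin(rake) = 193 m × sin(42.6°) = 130.6 m
heave = dip-slip × cos(dip) = 130.6 × cos(60.4°) = 64.5 m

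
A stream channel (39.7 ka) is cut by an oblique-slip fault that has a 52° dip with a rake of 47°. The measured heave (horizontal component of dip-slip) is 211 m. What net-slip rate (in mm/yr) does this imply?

dip-slip = heave / cos(dip) = 211 / cos(52°) = 342.7 m
net slip = dip-slip / sin(rake) = 342.7 / sin(47°) = 468.6 m
rate = 468.6 m / 39.7 ka = 0.0118 m/yr = 11.8 mm/yr

11.8 mm/yr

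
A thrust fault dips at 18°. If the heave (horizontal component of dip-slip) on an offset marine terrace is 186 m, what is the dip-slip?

dip-slip = heave / cos(dip) = 186 / cos(18°) = 196 m

196 m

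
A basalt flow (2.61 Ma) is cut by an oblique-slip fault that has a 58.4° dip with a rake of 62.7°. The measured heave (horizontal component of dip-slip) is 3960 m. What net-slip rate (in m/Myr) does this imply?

dip-slip = heave / cos(dip) = 3960 / cos(58.4°) = 7557 m
net slip = dip-slip / sin(rake) = 7557 / sin(62.7°) = 8505 m
rate = 8505 m / 2.61 Ma = 0.00326 m/yr = 3260 m/Myr

3260 m/Myr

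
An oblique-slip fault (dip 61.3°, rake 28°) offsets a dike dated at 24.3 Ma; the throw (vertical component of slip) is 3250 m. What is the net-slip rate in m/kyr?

dip-slip = throw / sin(dip) = 3250 / sin(61.3°) = 3705 m
net slip = dip-slip / sin(rake) = 3705 / sin(28°) = 7892 m
rate = 7892 m / 24.3 Ma = 0.000325 m/yr = 0.325 m/kyr

0.325 m/kyr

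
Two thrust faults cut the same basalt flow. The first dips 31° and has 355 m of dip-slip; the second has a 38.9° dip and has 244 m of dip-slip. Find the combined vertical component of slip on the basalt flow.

336 m

throw_A = 355 × sin(31°) = 182.8 m
throw_B = 244 × sin(38.9°) = 153.2 m
total = 182.8 + 153.2 = 336 m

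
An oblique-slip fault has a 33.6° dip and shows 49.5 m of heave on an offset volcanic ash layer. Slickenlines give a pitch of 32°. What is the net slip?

dip-slip = heave / cos(dip) = 49.5 / cos(33.6°) = 59.43 m
net slip = dip-slip / sin(rake) = 59.43 / sin(32°) = 112 m

112 m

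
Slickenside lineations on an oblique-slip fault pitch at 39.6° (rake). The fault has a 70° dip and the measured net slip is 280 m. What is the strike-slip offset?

strike-slip = net slip × cos(rake) = 280 m × cos(39.6°) = 216 m

216 m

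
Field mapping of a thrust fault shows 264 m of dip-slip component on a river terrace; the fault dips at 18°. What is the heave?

heave = dip-slip × cos(dip) = 264 m × cos(18°) = 251 m

251 m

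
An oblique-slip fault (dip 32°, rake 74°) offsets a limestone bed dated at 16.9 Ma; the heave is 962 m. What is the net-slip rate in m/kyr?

dip-slip = heave / cos(dip) = 962 / cos(32°) = 1134 m
net slip = dip-slip / sin(rake) = 1134 / sin(74°) = 1180 m
rate = 1180 m / 16.9 Ma = 0.0000698 m/yr = 0.0698 m/kyr

0.0698 m/kyr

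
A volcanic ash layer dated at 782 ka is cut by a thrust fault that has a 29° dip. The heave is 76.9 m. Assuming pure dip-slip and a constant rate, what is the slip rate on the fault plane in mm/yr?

dip-slip = heave / cos(dip) = 76.9 m / cos(29°) = 87.92 m
rate = 87.92 m / 782 ka = 0.000112 m/yr = 0.112 mm/yr

0.112 mm/yr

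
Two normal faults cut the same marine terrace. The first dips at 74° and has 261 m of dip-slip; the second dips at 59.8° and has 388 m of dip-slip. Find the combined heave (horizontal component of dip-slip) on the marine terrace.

heave_A = 261 × cos(74°) = 71.94 m
heave_B = 388 × cos(59.8°) = 195.2 m
total = 71.94 + 195.2 = 267 m

267 m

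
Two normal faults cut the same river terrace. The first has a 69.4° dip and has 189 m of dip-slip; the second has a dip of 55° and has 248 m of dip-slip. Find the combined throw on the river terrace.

throw_A = 189 × sin(69.4°) = 176.9 m
throw_B = 248 × sin(55°) = 203.1 m
total = 176.9 + 203.1 = 380 m

380 m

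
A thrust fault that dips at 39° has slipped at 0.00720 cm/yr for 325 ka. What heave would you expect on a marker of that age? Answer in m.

dip-slip = rate × time = 0.00720 cm/yr × 325 ka = 23.40 m
heave = dip-slip × cos(dip) = 23.40 × cos(39°) = 18.2 m

18.2 m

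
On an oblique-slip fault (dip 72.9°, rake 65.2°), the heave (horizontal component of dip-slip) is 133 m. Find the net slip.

498 m

dip-slip = heave / cos(dip) = 133 / cos(72.9°) = 452.3 m
net slip = dip-slip / sin(rake) = 452.3 / sin(65.2°) = 498 m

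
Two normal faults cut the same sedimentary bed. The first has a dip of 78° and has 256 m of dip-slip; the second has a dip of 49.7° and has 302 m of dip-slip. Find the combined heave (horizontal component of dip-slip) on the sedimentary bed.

heave_A = 256 × cos(78°) = 53.23 m
heave_B = 302 × cos(49.7°) = 195.3 m
total = 53.23 + 195.3 = 249 m

249 m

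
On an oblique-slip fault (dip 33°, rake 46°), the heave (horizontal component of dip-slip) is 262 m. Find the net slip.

434 m

dip-slip = heave / cos(dip) = 262 / cos(33°) = 312.4 m
net slip = dip-slip / sin(rake) = 312.4 / sin(46°) = 434 m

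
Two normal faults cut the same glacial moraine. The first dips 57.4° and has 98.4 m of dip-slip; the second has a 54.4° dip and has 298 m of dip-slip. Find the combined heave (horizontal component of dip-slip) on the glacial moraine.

heave_A = 98.4 × cos(57.4°) = 53.02 m
heave_B = 298 × cos(54.4°) = 173.5 m
total = 53.02 + 173.5 = 226 m

226 m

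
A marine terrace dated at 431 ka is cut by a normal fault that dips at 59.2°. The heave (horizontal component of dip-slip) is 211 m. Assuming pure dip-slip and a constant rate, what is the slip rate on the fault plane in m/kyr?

dip-slip = heave / cos(dip) = 211 m / cos(59.2°) = 412.1 m
rate = 412.1 m / 431 ka = 0.000956 m/yr = 0.956 m/kyr

0.956 m/kyr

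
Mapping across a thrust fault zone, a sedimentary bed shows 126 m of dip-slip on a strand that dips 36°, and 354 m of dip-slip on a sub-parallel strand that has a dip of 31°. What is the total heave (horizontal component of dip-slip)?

405 m

heave_A = 126 × cos(36°) = 101.9 m
heave_B = 354 × cos(31°) = 303.4 m
total = 101.9 + 303.4 = 405 m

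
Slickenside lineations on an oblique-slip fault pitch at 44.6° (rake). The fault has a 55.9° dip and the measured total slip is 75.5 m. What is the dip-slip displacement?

dip-slip = net slip × sin(rake) = 75.5 m × sin(44.6°) = 53 m

53 m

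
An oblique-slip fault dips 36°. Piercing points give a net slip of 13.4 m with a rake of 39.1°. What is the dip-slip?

8.45 m

dip-slip = net slip × sin(rake) = 13.4 m × sin(39.1°) = 8.45 m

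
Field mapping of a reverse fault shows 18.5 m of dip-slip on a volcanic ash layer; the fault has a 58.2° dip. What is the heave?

9.75 m

heave = dip-slip × cos(dip) = 18.5 m × cos(58.2°) = 9.75 m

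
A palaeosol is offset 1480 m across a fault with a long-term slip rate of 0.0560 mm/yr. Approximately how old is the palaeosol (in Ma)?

age = offset / rate = 1480 m / (0.0560 mm/yr) = 2.64e+07 yr = 26.4 Ma

26.4 Ma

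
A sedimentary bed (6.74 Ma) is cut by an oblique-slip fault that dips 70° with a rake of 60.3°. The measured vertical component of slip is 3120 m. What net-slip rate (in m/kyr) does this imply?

0.567 m/kyr

dip-slip = throw / sin(dip) = 3120 / sin(70°) = 3320 m
net slip = dip-slip / sin(rake) = 3320 / sin(60.3°) = 3822 m
rate = 3822 m / 6.74 Ma = 0.000567 m/yr = 0.567 m/kyr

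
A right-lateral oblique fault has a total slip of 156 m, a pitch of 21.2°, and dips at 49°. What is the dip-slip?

dip-slip = net slip × sin(rake) = 156 m × sin(21.2°) = 56.4 m

56.4 m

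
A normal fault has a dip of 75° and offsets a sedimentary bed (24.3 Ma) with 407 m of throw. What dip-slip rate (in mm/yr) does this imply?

dip-slip = throw / sin(dip) = 407 m / sin(75°) = 421.4 m
rate = 421.4 m / 24.3 Ma = 0.0000173 m/yr = 0.0173 mm/yr

0.0173 mm/yr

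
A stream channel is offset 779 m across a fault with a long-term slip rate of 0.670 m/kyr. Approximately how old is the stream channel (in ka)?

age = offset / rate = 779 m / (0.670 m/kyr) = 1.16e+06 yr = 1160 ka

1160 ka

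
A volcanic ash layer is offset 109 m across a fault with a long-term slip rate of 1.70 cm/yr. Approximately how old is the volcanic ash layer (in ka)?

6.41 ka

age = offset / rate = 109 m / (1.70 cm/yr) = 6410 yr = 6.41 ka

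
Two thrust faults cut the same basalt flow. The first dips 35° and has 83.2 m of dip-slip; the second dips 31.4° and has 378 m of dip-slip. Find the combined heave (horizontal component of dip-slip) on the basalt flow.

391 m

heave_A = 83.2 × cos(35°) = 68.15 m
heave_B = 378 × cos(31.4°) = 322.6 m
total = 68.15 + 322.6 = 391 m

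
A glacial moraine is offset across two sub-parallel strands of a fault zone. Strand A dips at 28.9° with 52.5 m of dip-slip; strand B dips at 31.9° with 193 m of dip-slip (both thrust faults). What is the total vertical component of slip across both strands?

127 m

throw_A = 52.5 × sin(28.9°) = 25.37 m
throw_B = 193 × sin(31.9°) = 102 m
total = 25.37 + 102 = 127 m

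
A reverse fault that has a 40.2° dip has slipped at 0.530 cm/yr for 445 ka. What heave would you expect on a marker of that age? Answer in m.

dip-slip = rate × time = 0.530 cm/yr × 445 ka = 2358 m
heave = dip-slip × cos(dip) = 2358 × cos(40.2°) = 1800 m

1800 m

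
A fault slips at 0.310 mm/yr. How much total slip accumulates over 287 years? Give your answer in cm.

slip = rate × time = 0.310 mm/yr × 287 years = 0.0890 m = 8.90 cm

8.90 cm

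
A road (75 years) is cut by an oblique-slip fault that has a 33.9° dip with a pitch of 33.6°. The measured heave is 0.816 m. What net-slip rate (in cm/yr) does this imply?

2.37 cm/yr

dip-slip = heave / cos(dip) = 0.816 / cos(33.9°) = 0.9831 m
net slip = dip-slip / sin(rake) = 0.9831 / sin(33.6°) = 1.777 m
rate = 1.777 m / 75 years = 0.0237 m/yr = 2.37 cm/yr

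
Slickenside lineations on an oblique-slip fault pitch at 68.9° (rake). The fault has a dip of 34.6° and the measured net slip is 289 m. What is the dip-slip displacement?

270 m

dip-slip = net slip × sin(rake) = 289 m × sin(68.9°) = 270 m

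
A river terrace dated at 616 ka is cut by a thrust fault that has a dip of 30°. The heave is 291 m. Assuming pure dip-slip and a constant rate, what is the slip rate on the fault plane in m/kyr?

dip-slip = heave / cos(dip) = 291 m / cos(30°) = 336 m
rate = 336 m / 616 ka = 0.000545 m/yr = 0.545 m/kyr

0.545 m/kyr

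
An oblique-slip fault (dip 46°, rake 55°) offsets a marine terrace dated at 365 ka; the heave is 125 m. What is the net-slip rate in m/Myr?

602 m/Myr

dip-slip = heave / cos(dip) = 125 / cos(46°) = 179.9 m
net slip = dip-slip / sin(rake) = 179.9 / sin(55°) = 219.7 m
rate = 219.7 m / 365 ka = 0.000602 m/yr = 602 m/Myr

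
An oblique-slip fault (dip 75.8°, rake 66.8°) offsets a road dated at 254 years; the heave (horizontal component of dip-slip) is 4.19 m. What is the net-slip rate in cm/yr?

dip-slip = heave / cos(dip) = 4.19 / cos(75.8°) = 17.08 m
net slip = dip-slip / sin(rake) = 17.08 / sin(66.8°) = 18.58 m
rate = 18.58 m / 254 years = 0.0732 m/yr = 7.32 cm/yr

7.32 cm/yr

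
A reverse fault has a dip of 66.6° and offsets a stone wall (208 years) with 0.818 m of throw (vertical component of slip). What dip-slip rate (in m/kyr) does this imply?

4.29 m/kyr

dip-slip = throw / sin(dip) = 0.818 m / sin(66.6°) = 0.8913 m
rate = 0.8913 m / 208 years = 0.00429 m/yr = 4.29 m/kyr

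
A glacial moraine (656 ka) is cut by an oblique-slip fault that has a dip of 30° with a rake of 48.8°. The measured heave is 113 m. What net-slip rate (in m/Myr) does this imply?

264 m/Myr

dip-slip = heave / cos(dip) = 113 / cos(30°) = 130.5 m
net slip = dip-slip / sin(rake) = 130.5 / sin(48.8°) = 173.4 m
rate = 173.4 m / 656 ka = 0.000264 m/yr = 264 m/Myr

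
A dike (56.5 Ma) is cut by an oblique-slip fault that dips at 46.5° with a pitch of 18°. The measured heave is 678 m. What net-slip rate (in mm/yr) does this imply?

dip-slip = heave / cos(dip) = 678 / cos(46.5°) = 985 m
net slip = dip-slip / sin(rake) = 985 / sin(18°) = 3187 m
rate = 3187 m / 56.5 Ma = 0.0000564 m/yr = 0.0564 mm/yr

0.0564 mm/yr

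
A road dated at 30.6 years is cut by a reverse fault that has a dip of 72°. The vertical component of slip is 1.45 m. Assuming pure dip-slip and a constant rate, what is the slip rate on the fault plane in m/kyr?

dip-slip = throw / sin(dip) = 1.45 m / sin(72°) = 1.525 m
rate = 1.525 m / 30.6 years = 0.0498 m/yr = 49.8 m/kyr

49.8 m/kyr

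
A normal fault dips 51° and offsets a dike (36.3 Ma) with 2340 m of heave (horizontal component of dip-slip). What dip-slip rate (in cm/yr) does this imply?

0.0102 cm/yr

dip-slip = heave / cos(dip) = 2340 m / cos(51°) = 3718 m
rate = 3718 m / 36.3 Ma = 0.000102 m/yr = 0.0102 cm/yr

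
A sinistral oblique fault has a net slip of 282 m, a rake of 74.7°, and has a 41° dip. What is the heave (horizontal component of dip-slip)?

205 m

dip-slip = net slip × sin(rake) = 282 m × sin(74.7°) = 272 m
heave = dip-slip × cos(dip) = 272 × cos(41°) = 205 m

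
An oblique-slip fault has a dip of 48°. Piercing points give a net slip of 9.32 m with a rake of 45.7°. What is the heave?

dip-slip = net slip × sin(rake) = 9.32 m × sin(45.7°) = 6.670 m
heave = dip-slip × cos(dip) = 6.670 × cos(48°) = 4.46 m

4.46 m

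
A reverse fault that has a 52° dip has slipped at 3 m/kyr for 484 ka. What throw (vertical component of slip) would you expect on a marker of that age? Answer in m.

1140 m

dip-slip = rate × time = 3 m/kyr × 484 ka = 1452 m
throw = dip-slip × sin(dip) = 1452 × sin(52°) = 1140 m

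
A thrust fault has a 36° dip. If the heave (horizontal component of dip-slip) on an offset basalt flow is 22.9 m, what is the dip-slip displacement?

28.3 m

dip-slip = heave / cos(dip) = 22.9 / cos(36°) = 28.3 m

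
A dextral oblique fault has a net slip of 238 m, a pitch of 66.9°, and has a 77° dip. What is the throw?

dip-slip = net slip × sin(rake) = 238 m × sin(66.9°) = 218.9 m
throw = dip-slip × sin(dip) = 218.9 × sin(77°) = 213 m

213 m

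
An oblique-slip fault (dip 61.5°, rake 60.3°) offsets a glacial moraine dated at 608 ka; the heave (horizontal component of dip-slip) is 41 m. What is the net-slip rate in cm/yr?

dip-slip = heave / cos(dip) = 41 / cos(61.5°) = 85.93 m
net slip = dip-slip / sin(rake) = 85.93 / sin(60.3°) = 98.92 m
rate = 98.92 m / 608 ka = 0.000163 m/yr = 0.0163 cm/yr

0.0163 cm/yr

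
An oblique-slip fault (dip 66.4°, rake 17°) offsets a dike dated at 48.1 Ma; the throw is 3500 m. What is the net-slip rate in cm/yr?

0.0272 cm/yr

dip-slip = throw / sin(dip) = 3500 / sin(66.4°) = 3819 m
net slip = dip-slip / sin(rake) = 3819 / sin(17°) = 13060 m
rate = 13060 m / 48.1 Ma = 0.000272 m/yr = 0.0272 cm/yr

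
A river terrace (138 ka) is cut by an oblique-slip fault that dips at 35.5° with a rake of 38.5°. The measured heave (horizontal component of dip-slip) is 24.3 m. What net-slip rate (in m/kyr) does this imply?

0.347 m/kyr

dip-slip = heave / cos(dip) = 24.3 / cos(35.5°) = 29.85 m
net slip = dip-slip / sin(rake) = 29.85 / sin(38.5°) = 47.95 m
rate = 47.95 m / 138 ka = 0.000347 m/yr = 0.347 m/kyr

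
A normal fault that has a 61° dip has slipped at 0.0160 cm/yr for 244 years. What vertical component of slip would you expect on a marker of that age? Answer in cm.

3.41 cm

dip-slip = rate × time = 0.0160 cm/yr × 244 years = 0.03904 m
throw = dip-slip × sin(dip) = 0.03904 × sin(61°) = 0.0341 m = 3.41 cm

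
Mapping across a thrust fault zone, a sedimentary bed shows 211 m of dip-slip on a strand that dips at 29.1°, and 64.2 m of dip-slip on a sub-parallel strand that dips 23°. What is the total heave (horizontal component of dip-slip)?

243 m

heave_A = 211 × cos(29.1°) = 184.4 m
heave_B = 64.2 × cos(23°) = 59.10 m
total = 184.4 + 59.10 = 243 m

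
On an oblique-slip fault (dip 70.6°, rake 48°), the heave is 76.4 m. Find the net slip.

310 m

dip-slip = heave / cos(dip) = 76.4 / cos(70.6°) = 230 m
net slip = dip-slip / sin(rake) = 230 / sin(48°) = 310 m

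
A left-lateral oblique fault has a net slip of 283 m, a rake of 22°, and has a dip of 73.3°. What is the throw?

dip-slip = net slip × sin(rake) = 283 m × sin(22°) = 106 m
throw = dip-slip × sin(dip) = 106 × sin(73.3°) = 102 m

102 m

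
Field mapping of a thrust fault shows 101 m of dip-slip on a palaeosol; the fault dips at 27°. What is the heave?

heave = dip-slip × cos(dip) = 101 m × cos(27°) = 90 m

90 m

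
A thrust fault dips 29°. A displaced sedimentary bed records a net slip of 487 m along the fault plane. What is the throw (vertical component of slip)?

throw = dip-slip × sin(dip) = 487 m × sin(29°) = 236 m

236 m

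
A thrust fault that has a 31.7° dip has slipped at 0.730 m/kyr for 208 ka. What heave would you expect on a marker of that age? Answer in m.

dip-slip = rate × time = 0.730 m/kyr × 208 ka = 151.8 m
heave = dip-slip × cos(dip) = 151.8 × cos(31.7°) = 129 m

129 m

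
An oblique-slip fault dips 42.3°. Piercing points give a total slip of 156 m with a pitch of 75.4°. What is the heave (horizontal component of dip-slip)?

112 m

dip-slip = net slip × sin(rake) = 156 m × sin(75.4°) = 151 m
heave = dip-slip × cos(dip) = 151 × cos(42.3°) = 112 m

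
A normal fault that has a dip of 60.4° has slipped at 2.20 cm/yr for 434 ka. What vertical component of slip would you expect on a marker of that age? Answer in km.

dip-slip = rate × time = 2.20 cm/yr × 434 ka = 9548 m
throw = dip-slip × sin(dip) = 9548 × sin(60.4°) = 8300 m = 8.30 km

8.30 km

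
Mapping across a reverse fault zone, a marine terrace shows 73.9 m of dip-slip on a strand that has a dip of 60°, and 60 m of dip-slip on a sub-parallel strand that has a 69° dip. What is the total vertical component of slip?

throw_A = 73.9 × sin(60°) = 64 m
throw_B = 60 × sin(69°) = 56.01 m
total = 64 + 56.01 = 120 m

120 m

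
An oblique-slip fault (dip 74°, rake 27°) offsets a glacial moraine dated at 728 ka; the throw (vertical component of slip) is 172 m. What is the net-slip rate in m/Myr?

541 m/Myr

dip-slip = throw / sin(dip) = 172 / sin(74°) = 178.9 m
net slip = dip-slip / sin(rake) = 178.9 / sin(27°) = 394.1 m
rate = 394.1 m / 728 ka = 0.000541 m/yr = 541 m/Myr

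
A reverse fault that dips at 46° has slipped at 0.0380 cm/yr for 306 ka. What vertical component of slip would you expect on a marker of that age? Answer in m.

dip-slip = rate × time = 0.0380 cm/yr × 306 ka = 116.3 m
throw = dip-slip × sin(dip) = 116.3 × sin(46°) = 83.6 m

83.6 m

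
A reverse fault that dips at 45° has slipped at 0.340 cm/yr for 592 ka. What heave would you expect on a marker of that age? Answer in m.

dip-slip = rate × time = 0.340 cm/yr × 592 ka = 2013 m
heave = dip-slip × cos(dip) = 2013 × cos(45°) = 1420 m

1420 m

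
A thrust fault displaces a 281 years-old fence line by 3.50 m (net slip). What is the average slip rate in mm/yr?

rate = 3.50 m / 281 years = 0.0125 m/yr = 12.5 mm/yr

12.5 mm/yr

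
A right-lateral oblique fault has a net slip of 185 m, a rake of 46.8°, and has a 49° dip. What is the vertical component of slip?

102 m

dip-slip = net slip × sin(rake) = 185 m × sin(46.8°) = 134.9 m
throw = dip-slip × sin(dip) = 134.9 × sin(49°) = 102 m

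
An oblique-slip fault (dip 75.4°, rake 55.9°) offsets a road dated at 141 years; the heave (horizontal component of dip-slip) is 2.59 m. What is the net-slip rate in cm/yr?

dip-slip = heave / cos(dip) = 2.59 / cos(75.4°) = 10.27 m
net slip = dip-slip / sin(rake) = 10.27 / sin(55.9°) = 12.41 m
rate = 12.41 m / 141 years = 0.0880 m/yr = 8.80 cm/yr

8.80 cm/yr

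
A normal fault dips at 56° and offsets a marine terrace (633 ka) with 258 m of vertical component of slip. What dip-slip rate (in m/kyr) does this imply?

0.492 m/kyr

dip-slip = throw / sin(dip) = 258 m / sin(56°) = 311.2 m
rate = 311.2 m / 633 ka = 0.000492 m/yr = 0.492 m/kyr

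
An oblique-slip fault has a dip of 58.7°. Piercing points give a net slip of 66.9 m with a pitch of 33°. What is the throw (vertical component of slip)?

31.1 m

dip-slip = net slip × sin(rake) = 66.9 m × sin(33°) = 36.44 m
throw = dip-slip × sin(dip) = 36.44 × sin(58.7°) = 31.1 m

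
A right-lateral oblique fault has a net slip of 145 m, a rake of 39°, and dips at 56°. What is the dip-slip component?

dip-slip = net slip × sin(rake) = 145 m × sin(39°) = 91.3 m

91.3 m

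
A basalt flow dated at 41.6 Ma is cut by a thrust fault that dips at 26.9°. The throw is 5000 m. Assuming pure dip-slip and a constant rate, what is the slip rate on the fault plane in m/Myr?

dip-slip = throw / sin(dip) = 5000 m / sin(26.9°) = 11050 m
rate = 11050 m / 41.6 Ma = 0.000266 m/yr = 266 m/Myr

266 m/Myr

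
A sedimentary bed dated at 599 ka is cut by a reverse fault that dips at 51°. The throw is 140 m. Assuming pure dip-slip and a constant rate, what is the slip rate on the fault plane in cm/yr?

dip-slip = throw / sin(dip) = 140 m / sin(51°) = 180.1 m
rate = 180.1 m / 599 ka = 0.000301 m/yr = 0.0301 cm/yr

0.0301 cm/yr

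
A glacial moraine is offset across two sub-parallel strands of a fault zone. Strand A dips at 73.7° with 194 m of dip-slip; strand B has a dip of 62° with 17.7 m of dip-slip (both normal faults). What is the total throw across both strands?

throw_A = 194 × sin(73.7°) = 186.2 m
throw_B = 17.7 × sin(62°) = 15.63 m
total = 186.2 + 15.63 = 202 m

202 m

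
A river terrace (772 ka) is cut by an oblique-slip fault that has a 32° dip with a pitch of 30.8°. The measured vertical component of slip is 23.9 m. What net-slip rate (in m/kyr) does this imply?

0.114 m/kyr

dip-slip = throw / sin(dip) = 23.9 / sin(32°) = 45.10 m
net slip = dip-slip / sin(rake) = 45.10 / sin(30.8°) = 88.08 m
rate = 88.08 m / 772 ka = 0.000114 m/yr = 0.114 m/kyr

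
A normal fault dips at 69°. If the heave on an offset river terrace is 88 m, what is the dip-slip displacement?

dip-slip = heave / cos(dip) = 88 / cos(69°) = 246 m

246 m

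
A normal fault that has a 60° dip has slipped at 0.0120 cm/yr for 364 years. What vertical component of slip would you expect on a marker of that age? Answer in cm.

3.78 cm

dip-slip = rate × time = 0.0120 cm/yr × 364 years = 0.04368 m
throw = dip-slip × sin(dip) = 0.04368 × sin(60°) = 0.0378 m = 3.78 cm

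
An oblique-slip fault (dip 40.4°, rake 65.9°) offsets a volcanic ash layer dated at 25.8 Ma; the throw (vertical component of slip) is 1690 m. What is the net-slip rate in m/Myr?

111 m/Myr

dip-slip = throw / sin(dip) = 1690 / sin(40.4°) = 2608 m
net slip = dip-slip / sin(rake) = 2608 / sin(65.9°) = 2857 m
rate = 2857 m / 25.8 Ma = 0.000111 m/yr = 111 m/Myr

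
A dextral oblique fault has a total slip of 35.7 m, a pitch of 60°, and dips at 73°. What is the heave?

9.04 m

dip-slip = net slip × sin(rake) = 35.7 m × sin(60°) = 30.92 m
heave = dip-slip × cos(dip) = 30.92 × cos(73°) = 9.04 m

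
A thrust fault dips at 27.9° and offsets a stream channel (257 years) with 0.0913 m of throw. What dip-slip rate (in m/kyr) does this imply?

dip-slip = throw / sin(dip) = 0.0913 m / sin(27.9°) = 0.1951 m
rate = 0.1951 m / 257 years = 0.000759 m/yr = 0.759 m/kyr

0.759 m/kyr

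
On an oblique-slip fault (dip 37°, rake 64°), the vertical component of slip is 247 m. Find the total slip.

dip-slip = throw / sin(dip) = 247 / sin(37°) = 410.4 m
net slip = dip-slip / sin(rake) = 410.4 / sin(64°) = 457 m

457 m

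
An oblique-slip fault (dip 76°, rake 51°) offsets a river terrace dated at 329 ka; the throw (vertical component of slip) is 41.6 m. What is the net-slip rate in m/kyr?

dip-slip = throw / sin(dip) = 41.6 / sin(76°) = 42.87 m
net slip = dip-slip / sin(rake) = 42.87 / sin(51°) = 55.17 m
rate = 55.17 m / 329 ka = 0.000168 m/yr = 0.168 m/kyr

0.168 m/kyr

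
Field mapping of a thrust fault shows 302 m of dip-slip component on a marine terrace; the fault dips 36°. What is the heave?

244 m

heave = dip-slip × cos(dip) = 302 m × cos(36°) = 244 m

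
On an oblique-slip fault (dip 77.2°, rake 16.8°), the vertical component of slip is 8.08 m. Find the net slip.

dip-slip = throw / sin(dip) = 8.08 / sin(77.2°) = 8.286 m
net slip = dip-slip / sin(rake) = 8.286 / sin(16.8°) = 28.7 m

28.7 m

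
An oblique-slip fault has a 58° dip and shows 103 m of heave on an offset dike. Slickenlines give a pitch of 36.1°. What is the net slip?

dip-slip = heave / cos(dip) = 103 / cos(58°) = 194.4 m
net slip = dip-slip / sin(rake) = 194.4 / sin(36.1°) = 330 m

330 m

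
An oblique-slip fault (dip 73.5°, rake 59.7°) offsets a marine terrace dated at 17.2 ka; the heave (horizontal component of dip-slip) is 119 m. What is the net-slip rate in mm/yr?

dip-slip = heave / cos(dip) = 119 / cos(73.5°) = 419 m
net slip = dip-slip / sin(rake) = 419 / sin(59.7°) = 485.3 m
rate = 485.3 m / 17.2 ka = 0.0282 m/yr = 28.2 mm/yr

28.2 mm/yr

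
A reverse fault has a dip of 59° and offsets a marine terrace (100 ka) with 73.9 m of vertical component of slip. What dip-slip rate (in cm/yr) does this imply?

dip-slip = throw / sin(dip) = 73.9 m / sin(59°) = 86.21 m
rate = 86.21 m / 100 ka = 0.000862 m/yr = 0.0862 cm/yr

0.0862 cm/yr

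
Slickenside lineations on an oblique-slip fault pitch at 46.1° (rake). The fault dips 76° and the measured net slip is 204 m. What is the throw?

dip-slip = net slip × sin(rake) = 204 m × sin(46.1°) = 147 m
throw = dip-slip × sin(dip) = 147 × sin(76°) = 143 m

143 m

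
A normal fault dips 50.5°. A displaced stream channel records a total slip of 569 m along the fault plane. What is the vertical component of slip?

throw = dip-slip × sin(dip) = 569 m × sin(50.5°) = 439 m

439 m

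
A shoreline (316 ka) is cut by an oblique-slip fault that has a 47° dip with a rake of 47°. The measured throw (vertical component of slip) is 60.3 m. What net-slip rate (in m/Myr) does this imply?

357 m/Myr

dip-slip = throw / sin(dip) = 60.3 / sin(47°) = 82.45 m
net slip = dip-slip / sin(rake) = 82.45 / sin(47°) = 112.7 m
rate = 112.7 m / 316 ka = 0.000357 m/yr = 357 m/Myr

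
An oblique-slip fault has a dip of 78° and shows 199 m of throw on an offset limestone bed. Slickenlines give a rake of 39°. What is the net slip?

323 m

dip-slip = throw / sin(dip) = 199 / sin(78°) = 203.4 m
net slip = dip-slip / sin(rake) = 203.4 / sin(39°) = 323 m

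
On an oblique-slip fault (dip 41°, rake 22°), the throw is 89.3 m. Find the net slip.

363 m

dip-slip = throw / sin(dip) = 89.3 / sin(41°) = 136.1 m
net slip = dip-slip / sin(rake) = 136.1 / sin(22°) = 363 m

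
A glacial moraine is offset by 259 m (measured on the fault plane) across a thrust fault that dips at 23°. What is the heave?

heave = dip-slip × cos(dip) = 259 m × cos(23°) = 238 m

238 m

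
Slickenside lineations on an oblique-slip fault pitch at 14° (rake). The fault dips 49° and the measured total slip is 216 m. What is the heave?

34.3 m

dip-slip = net slip × sin(rake) = 216 m × sin(14°) = 52.26 m
heave = dip-slip × cos(dip) = 52.26 × cos(49°) = 34.3 m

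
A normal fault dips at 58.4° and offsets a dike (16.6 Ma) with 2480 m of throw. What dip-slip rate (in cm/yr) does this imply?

0.0175 cm/yr

dip-slip = throw / sin(dip) = 2480 m / sin(58.4°) = 2912 m
rate = 2912 m / 16.6 Ma = 0.000175 m/yr = 0.0175 cm/yr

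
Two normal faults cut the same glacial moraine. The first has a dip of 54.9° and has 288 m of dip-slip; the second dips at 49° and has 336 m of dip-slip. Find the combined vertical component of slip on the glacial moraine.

throw_A = 288 × sin(54.9°) = 235.6 m
throw_B = 336 × sin(49°) = 253.6 m
total = 235.6 + 253.6 = 489 m

489 m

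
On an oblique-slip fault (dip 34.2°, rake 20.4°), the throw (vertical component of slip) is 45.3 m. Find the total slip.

231 m

dip-slip = throw / sin(dip) = 45.3 / sin(34.2°) = 80.59 m
net slip = dip-slip / sin(rake) = 80.59 / sin(20.4°) = 231 m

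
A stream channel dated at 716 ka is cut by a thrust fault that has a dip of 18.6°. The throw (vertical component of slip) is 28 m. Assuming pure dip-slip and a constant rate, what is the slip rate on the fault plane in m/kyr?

0.123 m/kyr

dip-slip = throw / sin(dip) = 28 m / sin(18.6°) = 87.79 m
rate = 87.79 m / 716 ka = 0.000123 m/yr = 0.123 m/kyr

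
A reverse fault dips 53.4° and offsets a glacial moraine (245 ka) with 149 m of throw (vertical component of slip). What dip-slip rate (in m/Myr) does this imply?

dip-slip = throw / sin(dip) = 149 m / sin(53.4°) = 185.6 m
rate = 185.6 m / 245 ka = 0.000758 m/yr = 758 m/Myr

758 m/Myr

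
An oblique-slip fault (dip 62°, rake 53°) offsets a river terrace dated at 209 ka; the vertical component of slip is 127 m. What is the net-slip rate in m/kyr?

0.862 m/kyr

dip-slip = throw / sin(dip) = 127 / sin(62°) = 143.8 m
net slip = dip-slip / sin(rake) = 143.8 / sin(53°) = 180.1 m
rate = 180.1 m / 209 ka = 0.000862 m/yr = 0.862 m/kyr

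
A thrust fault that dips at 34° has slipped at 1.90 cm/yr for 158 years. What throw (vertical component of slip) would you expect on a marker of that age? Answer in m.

1.68 m

dip-slip = rate × time = 1.90 cm/yr × 158 years = 3.002 m
throw = dip-slip × sin(dip) = 3.002 × sin(34°) = 1.68 m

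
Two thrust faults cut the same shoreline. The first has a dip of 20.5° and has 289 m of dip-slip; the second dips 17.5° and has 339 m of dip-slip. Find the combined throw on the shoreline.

203 m

throw_A = 289 × sin(20.5°) = 101.2 m
throw_B = 339 × sin(17.5°) = 101.9 m
total = 101.2 + 101.9 = 203 m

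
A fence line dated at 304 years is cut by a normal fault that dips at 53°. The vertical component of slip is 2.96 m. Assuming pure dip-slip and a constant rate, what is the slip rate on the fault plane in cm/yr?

dip-slip = throw / sin(dip) = 2.96 m / sin(53°) = 3.706 m
rate = 3.706 m / 304 years = 0.0122 m/yr = 1.22 cm/yr

1.22 cm/yr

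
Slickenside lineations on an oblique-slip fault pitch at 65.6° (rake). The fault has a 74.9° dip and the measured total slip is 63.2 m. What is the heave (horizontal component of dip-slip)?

dip-slip = net slip × sin(rake) = 63.2 m × sin(65.6°) = 57.56 m
heave = dip-slip × cos(dip) = 57.56 × cos(74.9°) = 15 m

15 m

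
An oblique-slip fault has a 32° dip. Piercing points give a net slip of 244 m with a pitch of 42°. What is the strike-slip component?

181 m

strike-slip = net slip × cos(rake) = 244 m × cos(42°) = 181 m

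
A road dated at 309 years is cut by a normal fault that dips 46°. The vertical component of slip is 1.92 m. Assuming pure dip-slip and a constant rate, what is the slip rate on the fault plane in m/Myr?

8640 m/Myr

dip-slip = throw / sin(dip) = 1.92 m / sin(46°) = 2.669 m
rate = 2.669 m / 309 years = 0.00864 m/yr = 8640 m/Myr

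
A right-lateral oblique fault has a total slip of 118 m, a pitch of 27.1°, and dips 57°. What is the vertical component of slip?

dip-slip = net slip × sin(rake) = 118 m × sin(27.1°) = 53.75 m
throw = dip-slip × sin(dip) = 53.75 × sin(57°) = 45.1 m

45.1 m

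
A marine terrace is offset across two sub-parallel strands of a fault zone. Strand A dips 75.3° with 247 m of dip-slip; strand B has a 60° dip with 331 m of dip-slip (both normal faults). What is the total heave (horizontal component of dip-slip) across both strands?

228 m

heave_A = 247 × cos(75.3°) = 62.68 m
heave_B = 331 × cos(60°) = 165.5 m
total = 62.68 + 165.5 = 228 m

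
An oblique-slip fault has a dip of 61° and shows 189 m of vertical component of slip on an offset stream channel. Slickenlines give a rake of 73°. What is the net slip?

226 m

dip-slip = throw / sin(dip) = 189 / sin(61°) = 216.1 m
net slip = dip-slip / sin(rake) = 216.1 / sin(73°) = 226 m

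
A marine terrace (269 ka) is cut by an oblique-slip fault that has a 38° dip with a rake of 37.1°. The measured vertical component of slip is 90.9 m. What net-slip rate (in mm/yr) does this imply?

0.910 mm/yr

dip-slip = throw / sin(dip) = 90.9 / sin(38°) = 147.6 m
net slip = dip-slip / sin(rake) = 147.6 / sin(37.1°) = 244.8 m
rate = 244.8 m / 269 ka = 0.000910 m/yr = 0.910 mm/yr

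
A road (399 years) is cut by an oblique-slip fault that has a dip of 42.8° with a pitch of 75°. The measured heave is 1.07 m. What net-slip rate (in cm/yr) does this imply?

0.378 cm/yr

dip-slip = heave / cos(dip) = 1.07 / cos(42.8°) = 1.458 m
net slip = dip-slip / sin(rake) = 1.458 / sin(75°) = 1.510 m
rate = 1.510 m / 399 years = 0.00378 m/yr = 0.378 cm/yr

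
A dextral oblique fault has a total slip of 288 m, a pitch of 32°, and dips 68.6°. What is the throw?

dip-slip = net slip × sin(rake) = 288 m × sin(32°) = 152.6 m
throw = dip-slip × sin(dip) = 152.6 × sin(68.6°) = 142 m

142 m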